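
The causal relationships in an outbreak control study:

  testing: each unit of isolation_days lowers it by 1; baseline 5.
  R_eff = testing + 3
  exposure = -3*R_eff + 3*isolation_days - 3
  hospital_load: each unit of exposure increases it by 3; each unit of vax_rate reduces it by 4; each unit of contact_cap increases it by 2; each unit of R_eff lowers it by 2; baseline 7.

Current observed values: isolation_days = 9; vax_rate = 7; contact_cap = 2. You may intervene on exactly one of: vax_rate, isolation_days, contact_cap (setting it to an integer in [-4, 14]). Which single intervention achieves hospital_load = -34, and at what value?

set isolation_days = 4

Intervening on vax_rate: hospital_load = -4*vax_rate + 94. Reaching -34 requires vax_rate = 32, outside [-4, 14].
Intervening on isolation_days: with other inputs at their observed values, hospital_load = 20*isolation_days - 114. Solving for -34 gives isolation_days = 4, within [-4, 14].
Intervening on contact_cap: hospital_load = 2*contact_cap + 62. Reaching -34 requires contact_cap = -48, outside [-4, 14].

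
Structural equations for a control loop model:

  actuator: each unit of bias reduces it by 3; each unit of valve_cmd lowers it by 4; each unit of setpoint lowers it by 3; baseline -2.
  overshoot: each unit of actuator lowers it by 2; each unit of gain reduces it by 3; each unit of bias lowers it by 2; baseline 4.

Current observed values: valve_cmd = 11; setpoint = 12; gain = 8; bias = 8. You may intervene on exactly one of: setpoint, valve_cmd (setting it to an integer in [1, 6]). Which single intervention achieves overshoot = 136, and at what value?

Intervening on setpoint: overshoot = 6*setpoint + 104. Reaching 136 requires setpoint = 16/3, not an integer.
Intervening on valve_cmd: with other inputs at their observed values, overshoot = 8*valve_cmd + 88. Solving for 136 gives valve_cmd = 6, within [1, 6].

set valve_cmd = 6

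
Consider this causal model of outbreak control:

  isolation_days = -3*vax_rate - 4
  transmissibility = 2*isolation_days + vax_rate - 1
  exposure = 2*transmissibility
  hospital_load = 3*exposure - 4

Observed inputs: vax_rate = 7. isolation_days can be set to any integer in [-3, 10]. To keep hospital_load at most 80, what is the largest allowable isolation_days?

isolation_days = 4

Intervening on isolation_days fixes its value directly, overriding its dependence on vax_rate.
Substituting into the transmissibility equation gives transmissibility = 2*isolation_days + 6.
exposure becomes 4*isolation_days + 12.
Substituting into the hospital_load equation gives hospital_load = 12*isolation_days + 32.
Require 12*isolation_days + 32 ≤ 80, so isolation_days ≤ 4.
The largest integer in [-3, 10] satisfying this is 4.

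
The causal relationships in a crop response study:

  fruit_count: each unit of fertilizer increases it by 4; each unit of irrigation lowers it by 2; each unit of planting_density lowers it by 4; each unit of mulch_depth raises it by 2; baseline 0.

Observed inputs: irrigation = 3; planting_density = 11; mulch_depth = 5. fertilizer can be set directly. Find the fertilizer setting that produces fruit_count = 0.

Substituting into the fruit_count equation gives fruit_count = 4*fertilizer - 40.
Solve 4*fertilizer - 40 = 0: fertilizer = (0 + 40) / 4 = 10.

fertilizer = 10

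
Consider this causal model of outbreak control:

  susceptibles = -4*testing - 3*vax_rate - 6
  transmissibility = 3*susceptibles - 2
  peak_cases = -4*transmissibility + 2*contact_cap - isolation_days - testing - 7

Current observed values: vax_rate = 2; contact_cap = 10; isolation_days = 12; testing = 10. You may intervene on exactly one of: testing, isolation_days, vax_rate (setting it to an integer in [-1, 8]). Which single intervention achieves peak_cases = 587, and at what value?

set vax_rate = 1

Intervening on testing: peak_cases = 47*testing + 153. Reaching 587 requires testing = 434/47, not an integer.
Intervening on isolation_days: peak_cases = -isolation_days + 635. Reaching 587 requires isolation_days = 48, outside [-1, 8].
Intervening on vax_rate: with other inputs at their observed values, peak_cases = 36*vax_rate + 551. Solving for 587 gives vax_rate = 1, within [-1, 8].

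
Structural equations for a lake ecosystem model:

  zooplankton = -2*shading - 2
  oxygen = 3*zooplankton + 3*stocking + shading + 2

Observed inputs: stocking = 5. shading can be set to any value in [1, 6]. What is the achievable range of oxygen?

Substituting into the oxygen equation gives oxygen = -5*shading + 11.
Linear in shading, so extremes are at the endpoints: shading = 1 gives oxygen = 6; shading = 6 gives oxygen = -19.

-19 to 6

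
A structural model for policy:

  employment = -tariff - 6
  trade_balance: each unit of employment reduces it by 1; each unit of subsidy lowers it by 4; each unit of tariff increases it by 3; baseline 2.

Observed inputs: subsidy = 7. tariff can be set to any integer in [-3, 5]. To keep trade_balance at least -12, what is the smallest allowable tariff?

tariff = 2

Substituting into the trade_balance equation gives trade_balance = 4*tariff - 20.
Require 4*tariff - 20 ≥ -12, so tariff ≥ 2.
The smallest integer in [-3, 5] satisfying this is 2.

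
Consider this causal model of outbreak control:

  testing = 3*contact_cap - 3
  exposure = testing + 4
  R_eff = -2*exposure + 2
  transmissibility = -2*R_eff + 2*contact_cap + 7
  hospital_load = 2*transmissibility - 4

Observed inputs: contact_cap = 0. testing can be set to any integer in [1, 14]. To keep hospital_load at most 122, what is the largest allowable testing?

Intervening on testing fixes its value directly, overriding its dependence on contact_cap.
Substituting into the R_eff equation gives R_eff = -2*testing - 6.
This gives transmissibility = 4*testing + 19.
So hospital_load = 8*testing + 34.
Require 8*testing + 34 ≤ 122, so testing ≤ 11.
The largest integer in [1, 14] satisfying this is 11.

testing = 11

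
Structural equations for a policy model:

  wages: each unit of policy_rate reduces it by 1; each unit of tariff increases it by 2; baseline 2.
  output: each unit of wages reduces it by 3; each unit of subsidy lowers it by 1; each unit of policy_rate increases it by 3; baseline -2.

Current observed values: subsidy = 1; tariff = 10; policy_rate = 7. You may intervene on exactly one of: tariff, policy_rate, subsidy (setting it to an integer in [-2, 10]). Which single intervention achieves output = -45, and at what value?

set policy_rate = 4

Intervening on tariff: output = -6*tariff + 33. Reaching -45 requires tariff = 13, outside [-2, 10].
Intervening on policy_rate: with other inputs at their observed values, output = 6*policy_rate - 69. Solving for -45 gives policy_rate = 4, within [-2, 10].
Intervening on subsidy: output = -subsidy - 26. Reaching -45 requires subsidy = 19, outside [-2, 10].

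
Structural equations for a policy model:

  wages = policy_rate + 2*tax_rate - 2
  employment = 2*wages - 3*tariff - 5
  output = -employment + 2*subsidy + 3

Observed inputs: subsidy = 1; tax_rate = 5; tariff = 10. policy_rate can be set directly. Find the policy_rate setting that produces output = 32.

policy_rate = -4

Substituting into the wages equation gives wages = policy_rate + 8.
Substituting into the employment equation gives employment = 2*policy_rate - 19.
This gives output = -2*policy_rate + 24.
Solve -2*policy_rate + 24 = 32: policy_rate = (32 - 24) / -2 = -4.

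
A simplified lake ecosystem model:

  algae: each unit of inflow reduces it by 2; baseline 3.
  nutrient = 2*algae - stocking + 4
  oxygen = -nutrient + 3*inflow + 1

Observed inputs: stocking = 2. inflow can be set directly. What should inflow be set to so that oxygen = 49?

inflow = 8

Substituting into the nutrient equation gives nutrient = -4*inflow + 8.
Substituting into the oxygen equation gives oxygen = 7*inflow - 7.
Solve 7*inflow - 7 = 49: inflow = (49 + 7) / 7 = 8.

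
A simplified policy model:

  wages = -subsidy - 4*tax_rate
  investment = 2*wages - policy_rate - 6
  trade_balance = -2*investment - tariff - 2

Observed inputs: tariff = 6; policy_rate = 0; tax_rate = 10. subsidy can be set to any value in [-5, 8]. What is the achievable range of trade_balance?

Substituting into the wages equation gives wages = -subsidy - 40.
So investment = -2*subsidy - 86.
Substituting into the trade_balance equation gives trade_balance = 4*subsidy + 164.
Linear in subsidy, so extremes are at the endpoints: subsidy = -5 gives trade_balance = 144; subsidy = 8 gives trade_balance = 196.

144 to 196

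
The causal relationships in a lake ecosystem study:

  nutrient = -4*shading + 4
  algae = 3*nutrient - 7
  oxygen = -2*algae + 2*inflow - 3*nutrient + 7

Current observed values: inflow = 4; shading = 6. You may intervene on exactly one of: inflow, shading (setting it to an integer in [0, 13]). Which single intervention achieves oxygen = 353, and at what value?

set shading = 10

Intervening on inflow: oxygen = 2*inflow + 201. Reaching 353 requires inflow = 76, outside [0, 13].
Intervening on shading: with other inputs at their observed values, oxygen = 36*shading - 7. Solving for 353 gives shading = 10, within [0, 13].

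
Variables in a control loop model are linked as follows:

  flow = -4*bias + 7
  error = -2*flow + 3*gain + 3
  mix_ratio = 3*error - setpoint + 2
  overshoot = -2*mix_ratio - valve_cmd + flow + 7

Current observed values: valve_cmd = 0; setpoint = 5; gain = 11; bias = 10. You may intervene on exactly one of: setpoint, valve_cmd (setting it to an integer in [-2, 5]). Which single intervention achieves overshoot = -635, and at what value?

Intervening on setpoint: overshoot = 2*setpoint - 642. Reaching -635 requires setpoint = 7/2, not an integer.
Intervening on valve_cmd: with other inputs at their observed values, overshoot = -valve_cmd - 632. Solving for -635 gives valve_cmd = 3, within [-2, 5].

set valve_cmd = 3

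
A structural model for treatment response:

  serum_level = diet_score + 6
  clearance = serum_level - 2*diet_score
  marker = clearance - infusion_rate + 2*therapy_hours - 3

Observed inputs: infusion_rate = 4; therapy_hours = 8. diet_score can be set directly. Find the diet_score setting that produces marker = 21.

diet_score = -6

Substituting into the clearance equation gives clearance = -diet_score + 6.
So marker = -diet_score + 15.
Solve -diet_score + 15 = 21: diet_score = (21 - 15) / -1 = -6.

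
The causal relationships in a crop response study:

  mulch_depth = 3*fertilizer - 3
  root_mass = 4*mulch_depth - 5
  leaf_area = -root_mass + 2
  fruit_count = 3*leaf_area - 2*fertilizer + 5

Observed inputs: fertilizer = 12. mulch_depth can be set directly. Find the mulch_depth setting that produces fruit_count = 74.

Intervening on mulch_depth fixes its value directly, overriding its dependence on fertilizer.
Substituting into the leaf_area equation gives leaf_area = -4*mulch_depth + 7.
Substituting into the fruit_count equation gives fruit_count = -12*mulch_depth + 2.
Solve -12*mulch_depth + 2 = 74: mulch_depth = (74 - 2) / -12 = -6.

mulch_depth = -6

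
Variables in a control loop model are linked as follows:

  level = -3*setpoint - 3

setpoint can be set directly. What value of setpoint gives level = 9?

setpoint = -4

Solve -3*setpoint - 3 = 9: setpoint = (9 + 3) / -3 = -4.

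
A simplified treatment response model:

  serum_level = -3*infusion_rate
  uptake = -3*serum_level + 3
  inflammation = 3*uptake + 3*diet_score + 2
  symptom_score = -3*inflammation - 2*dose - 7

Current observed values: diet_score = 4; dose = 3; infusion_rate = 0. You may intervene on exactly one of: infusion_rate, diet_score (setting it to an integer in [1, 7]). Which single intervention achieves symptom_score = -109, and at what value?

Intervening on infusion_rate: symptom_score = -81*infusion_rate - 82. Reaching -109 requires infusion_rate = 1/3, not an integer.
Intervening on diet_score: with other inputs at their observed values, symptom_score = -9*diet_score - 46. Solving for -109 gives diet_score = 7, within [1, 7].

set diet_score = 7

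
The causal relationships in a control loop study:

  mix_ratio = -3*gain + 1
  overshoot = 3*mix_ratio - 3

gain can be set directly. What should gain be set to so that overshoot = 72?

Substituting into the overshoot equation gives overshoot = -9*gain.
Solve -9*gain = 72: gain = 72 / -9 = -8.

gain = -8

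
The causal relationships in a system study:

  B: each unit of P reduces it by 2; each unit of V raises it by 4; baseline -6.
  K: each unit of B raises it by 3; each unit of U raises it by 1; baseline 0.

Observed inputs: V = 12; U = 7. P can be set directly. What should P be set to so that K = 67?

P = 11

Substituting into the B equation gives B = -2*P + 42.
Substituting into the K equation gives K = -6*P + 133.
Solve -6*P + 133 = 67: P = (67 - 133) / -6 = 11.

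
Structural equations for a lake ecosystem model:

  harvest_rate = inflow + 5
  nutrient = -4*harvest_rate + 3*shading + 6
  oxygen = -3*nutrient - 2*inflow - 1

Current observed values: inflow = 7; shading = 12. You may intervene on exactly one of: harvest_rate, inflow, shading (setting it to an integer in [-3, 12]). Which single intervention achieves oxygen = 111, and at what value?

Intervening on harvest_rate: oxygen = 12*harvest_rate - 141. Reaching 111 requires harvest_rate = 21, outside [-3, 12].
Intervening on inflow: oxygen = 10*inflow - 67. Reaching 111 requires inflow = 89/5, not an integer.
Intervening on shading: with other inputs at their observed values, oxygen = -9*shading + 111. Solving for 111 gives shading = 0, within [-3, 12].

set shading = 0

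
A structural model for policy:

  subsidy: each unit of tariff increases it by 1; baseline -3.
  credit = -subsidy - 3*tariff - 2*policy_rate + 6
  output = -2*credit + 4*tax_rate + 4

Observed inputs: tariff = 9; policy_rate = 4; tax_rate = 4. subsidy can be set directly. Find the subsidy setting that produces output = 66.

subsidy = -6

Intervening on subsidy fixes its value directly, overriding its dependence on tariff.
Substituting into the credit equation gives credit = -subsidy - 29.
Substituting into the output equation gives output = 2*subsidy + 78.
Solve 2*subsidy + 78 = 66: subsidy = (66 - 78) / 2 = -6.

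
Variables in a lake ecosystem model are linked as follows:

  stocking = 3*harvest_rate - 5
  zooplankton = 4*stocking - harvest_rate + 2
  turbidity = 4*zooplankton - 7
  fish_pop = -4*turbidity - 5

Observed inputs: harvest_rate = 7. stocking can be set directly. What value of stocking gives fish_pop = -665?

Intervening on stocking fixes its value directly, overriding its dependence on harvest_rate.
Substituting into the zooplankton equation gives zooplankton = 4*stocking - 5.
Substituting into the turbidity equation gives turbidity = 16*stocking - 27.
So fish_pop = -64*stocking + 103.
Solve -64*stocking + 103 = -665: stocking = (-665 - 103) / -64 = 12.

stocking = 12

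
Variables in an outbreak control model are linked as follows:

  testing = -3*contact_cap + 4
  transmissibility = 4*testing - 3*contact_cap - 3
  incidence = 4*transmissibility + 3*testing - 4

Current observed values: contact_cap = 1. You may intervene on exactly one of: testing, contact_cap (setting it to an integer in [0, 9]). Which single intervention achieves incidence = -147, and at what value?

set contact_cap = 3

Intervening on testing: incidence = 19*testing - 28. Reaching -147 requires testing = -119/19, not an integer.
Intervening on contact_cap: with other inputs at their observed values, incidence = -69*contact_cap + 60. Solving for -147 gives contact_cap = 3, within [0, 9].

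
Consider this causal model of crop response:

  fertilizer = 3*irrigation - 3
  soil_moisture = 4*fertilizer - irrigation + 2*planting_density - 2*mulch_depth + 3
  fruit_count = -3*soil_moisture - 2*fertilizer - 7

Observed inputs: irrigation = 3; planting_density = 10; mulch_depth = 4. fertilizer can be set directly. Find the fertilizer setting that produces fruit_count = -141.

fertilizer = 7

Intervening on fertilizer fixes its value directly, overriding its dependence on irrigation.
Substituting into the soil_moisture equation gives soil_moisture = 4*fertilizer + 12.
This gives fruit_count = -14*fertilizer - 43.
Solve -14*fertilizer - 43 = -141: fertilizer = (-141 + 43) / -14 = 7.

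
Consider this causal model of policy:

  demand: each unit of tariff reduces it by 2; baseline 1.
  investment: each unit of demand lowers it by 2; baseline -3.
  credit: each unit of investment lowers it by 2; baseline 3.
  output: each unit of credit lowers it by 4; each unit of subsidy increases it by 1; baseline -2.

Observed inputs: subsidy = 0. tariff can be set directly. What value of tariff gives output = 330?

Substituting into the investment equation gives investment = 4*tariff - 5.
Substituting into the credit equation gives credit = -8*tariff + 13.
This gives output = 32*tariff - 54.
Solve 32*tariff - 54 = 330: tariff = (330 + 54) / 32 = 12.

tariff = 12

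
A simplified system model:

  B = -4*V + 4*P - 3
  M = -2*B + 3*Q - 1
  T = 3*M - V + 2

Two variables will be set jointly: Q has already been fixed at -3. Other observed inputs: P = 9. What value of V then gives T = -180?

With Q held at -3:
Substituting into the B equation gives B = -4*V + 33.
Substituting into the M equation gives M = 8*V - 76.
Substituting into the T equation gives T = 23*V - 226.
Solve 23*V - 226 = -180: V = (-180 + 226) / 23 = 2.

V = 2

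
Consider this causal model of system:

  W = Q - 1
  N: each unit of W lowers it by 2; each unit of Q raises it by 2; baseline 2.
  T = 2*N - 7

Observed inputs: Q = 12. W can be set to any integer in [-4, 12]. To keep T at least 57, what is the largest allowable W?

Intervening on W fixes its value directly, overriding its dependence on Q.
Substituting into the N equation gives N = -2*W + 26.
Substituting into the T equation gives T = -4*W + 45.
Require -4*W + 45 ≥ 57, so W ≤ -3.
The largest integer in [-4, 12] satisfying this is -3.

W = -3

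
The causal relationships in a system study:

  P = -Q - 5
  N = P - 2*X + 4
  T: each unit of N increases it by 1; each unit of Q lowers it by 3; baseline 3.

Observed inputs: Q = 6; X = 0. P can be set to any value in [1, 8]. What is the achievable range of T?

-10 to -3

Intervening on P fixes its value directly, overriding its dependence on Q.
Substituting into the N equation gives N = P + 4.
T becomes P - 11.
Linear in P, so extremes are at the endpoints: P = 1 gives T = -10; P = 8 gives T = -3.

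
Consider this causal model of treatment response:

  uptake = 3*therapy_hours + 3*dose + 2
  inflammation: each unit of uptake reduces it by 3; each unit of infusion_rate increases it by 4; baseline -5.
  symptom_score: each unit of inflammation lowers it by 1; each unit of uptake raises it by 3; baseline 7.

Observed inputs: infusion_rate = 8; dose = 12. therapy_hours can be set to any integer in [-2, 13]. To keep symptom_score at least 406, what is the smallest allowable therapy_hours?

therapy_hours = 11

Substituting into the uptake equation gives uptake = 3*therapy_hours + 38.
So inflammation = -9*therapy_hours - 87.
symptom_score becomes 18*therapy_hours + 208.
Require 18*therapy_hours + 208 ≥ 406, so therapy_hours ≥ 11.
The smallest integer in [-2, 13] satisfying this is 11.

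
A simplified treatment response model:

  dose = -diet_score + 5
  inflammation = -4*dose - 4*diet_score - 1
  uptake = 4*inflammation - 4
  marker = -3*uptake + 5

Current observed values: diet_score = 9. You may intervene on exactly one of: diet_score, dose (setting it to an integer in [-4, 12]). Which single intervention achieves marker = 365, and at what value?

set dose = -2

Intervening on diet_score: the paths from diet_score to marker cancel (net effect zero), leaving marker = 269; 365 is unreachable this way.
Intervening on dose: with other inputs at their observed values, marker = 48*dose + 461. Solving for 365 gives dose = -2, within [-4, 12].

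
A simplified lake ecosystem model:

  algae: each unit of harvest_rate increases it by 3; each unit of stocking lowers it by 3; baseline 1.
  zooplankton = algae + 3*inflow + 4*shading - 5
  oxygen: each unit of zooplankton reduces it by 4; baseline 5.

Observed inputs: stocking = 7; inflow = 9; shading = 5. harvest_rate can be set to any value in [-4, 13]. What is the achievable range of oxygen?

-239 to -35

Substituting into the algae equation gives algae = 3*harvest_rate - 20.
zooplankton becomes 3*harvest_rate + 22.
Substituting into the oxygen equation gives oxygen = -12*harvest_rate - 83.
Linear in harvest_rate, so extremes are at the endpoints: harvest_rate = -4 gives oxygen = -35; harvest_rate = 13 gives oxygen = -239.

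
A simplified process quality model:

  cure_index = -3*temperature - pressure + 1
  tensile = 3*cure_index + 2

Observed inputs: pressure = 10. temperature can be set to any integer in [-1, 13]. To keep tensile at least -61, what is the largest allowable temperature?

Substituting into the cure_index equation gives cure_index = -3*temperature - 9.
Substituting into the tensile equation gives tensile = -9*temperature - 25.
Require -9*temperature - 25 ≥ -61, so temperature ≤ 4.
The largest integer in [-1, 13] satisfying this is 4.

temperature = 4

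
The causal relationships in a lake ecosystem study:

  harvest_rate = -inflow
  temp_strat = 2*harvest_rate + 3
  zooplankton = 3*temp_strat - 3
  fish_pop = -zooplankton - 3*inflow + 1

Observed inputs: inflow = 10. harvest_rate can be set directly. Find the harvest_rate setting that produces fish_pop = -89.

Intervening on harvest_rate fixes its value directly, overriding its dependence on inflow.
Substituting into the zooplankton equation gives zooplankton = 6*harvest_rate + 6.
So fish_pop = -6*harvest_rate - 35.
Solve -6*harvest_rate - 35 = -89: harvest_rate = (-89 + 35) / -6 = 9.

harvest_rate = 9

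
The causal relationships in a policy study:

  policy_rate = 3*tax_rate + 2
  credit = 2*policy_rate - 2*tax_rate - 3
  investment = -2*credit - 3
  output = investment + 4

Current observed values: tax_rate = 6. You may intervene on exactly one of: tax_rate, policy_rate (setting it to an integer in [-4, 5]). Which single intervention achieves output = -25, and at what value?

Intervening on tax_rate: with other inputs at their observed values, output = -8*tax_rate - 1. Solving for -25 gives tax_rate = 3, within [-4, 5].
Intervening on policy_rate: output = -4*policy_rate + 31. Reaching -25 requires policy_rate = 14, outside [-4, 5].

set tax_rate = 3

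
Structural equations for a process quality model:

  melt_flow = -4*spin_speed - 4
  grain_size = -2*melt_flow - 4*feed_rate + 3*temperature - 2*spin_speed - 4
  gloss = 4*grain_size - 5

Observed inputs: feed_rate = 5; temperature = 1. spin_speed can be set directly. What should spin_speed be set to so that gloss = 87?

Substituting into the grain_size equation gives grain_size = 6*spin_speed - 13.
Substituting into the gloss equation gives gloss = 24*spin_speed - 57.
Solve 24*spin_speed - 57 = 87: spin_speed = (87 + 57) / 24 = 6.

spin_speed = 6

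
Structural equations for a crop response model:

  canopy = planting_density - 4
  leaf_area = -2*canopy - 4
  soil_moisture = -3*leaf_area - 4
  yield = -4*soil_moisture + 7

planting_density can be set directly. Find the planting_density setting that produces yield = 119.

Substituting into the leaf_area equation gives leaf_area = -2*planting_density + 4.
Substituting into the soil_moisture equation gives soil_moisture = 6*planting_density - 16.
So yield = -24*planting_density + 71.
Solve -24*planting_density + 71 = 119: planting_density = (119 - 71) / -24 = -2.

planting_density = -2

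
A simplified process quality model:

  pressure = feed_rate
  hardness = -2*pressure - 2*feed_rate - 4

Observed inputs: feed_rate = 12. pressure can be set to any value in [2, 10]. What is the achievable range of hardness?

-48 to -32

Intervening on pressure fixes its value directly, overriding its dependence on feed_rate.
Substituting into the hardness equation gives hardness = -2*pressure - 28.
Linear in pressure, so extremes are at the endpoints: pressure = 2 gives hardness = -32; pressure = 10 gives hardness = -48.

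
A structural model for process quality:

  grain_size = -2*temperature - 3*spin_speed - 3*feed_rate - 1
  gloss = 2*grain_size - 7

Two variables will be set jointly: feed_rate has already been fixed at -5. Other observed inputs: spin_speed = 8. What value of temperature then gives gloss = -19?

temperature = -2

With feed_rate held at -5:
Substituting into the grain_size equation gives grain_size = -2*temperature - 10.
So gloss = -4*temperature - 27.
Solve -4*temperature - 27 = -19: temperature = (-19 + 27) / -4 = -2.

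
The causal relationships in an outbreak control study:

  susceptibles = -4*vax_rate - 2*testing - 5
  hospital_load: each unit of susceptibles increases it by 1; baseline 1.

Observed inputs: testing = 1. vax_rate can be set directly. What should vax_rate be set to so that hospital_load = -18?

vax_rate = 3

Substituting into the susceptibles equation gives susceptibles = -4*vax_rate - 7.
So hospital_load = -4*vax_rate - 6.
Solve -4*vax_rate - 6 = -18: vax_rate = (-18 + 6) / -4 = 3.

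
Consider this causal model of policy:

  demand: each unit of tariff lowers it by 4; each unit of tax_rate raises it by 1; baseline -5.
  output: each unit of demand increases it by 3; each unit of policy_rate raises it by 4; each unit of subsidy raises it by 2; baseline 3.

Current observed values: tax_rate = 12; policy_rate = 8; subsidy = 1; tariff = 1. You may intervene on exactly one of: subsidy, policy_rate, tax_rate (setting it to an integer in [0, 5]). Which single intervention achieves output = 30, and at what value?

set policy_rate = 4

Intervening on subsidy: output = 2*subsidy + 44. Reaching 30 requires subsidy = -7, outside [0, 5].
Intervening on policy_rate: with other inputs at their observed values, output = 4*policy_rate + 14. Solving for 30 gives policy_rate = 4, within [0, 5].
Intervening on tax_rate: output = 3*tax_rate + 10. Reaching 30 requires tax_rate = 20/3, not an integer.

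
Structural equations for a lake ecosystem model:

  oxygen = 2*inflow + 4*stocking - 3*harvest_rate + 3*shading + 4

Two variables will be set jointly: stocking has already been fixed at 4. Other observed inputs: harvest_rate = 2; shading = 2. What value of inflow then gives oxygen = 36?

inflow = 8

With stocking held at 4:
Substituting into the oxygen equation gives oxygen = 2*inflow + 20.
Solve 2*inflow + 20 = 36: inflow = (36 - 20) / 2 = 8.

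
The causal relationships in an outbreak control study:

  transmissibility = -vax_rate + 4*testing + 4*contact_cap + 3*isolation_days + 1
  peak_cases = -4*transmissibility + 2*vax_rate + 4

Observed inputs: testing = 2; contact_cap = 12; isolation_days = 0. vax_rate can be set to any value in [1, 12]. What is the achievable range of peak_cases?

Substituting into the transmissibility equation gives transmissibility = -vax_rate + 57.
Substituting into the peak_cases equation gives peak_cases = 6*vax_rate - 224.
Linear in vax_rate, so extremes are at the endpoints: vax_rate = 1 gives peak_cases = -218; vax_rate = 12 gives peak_cases = -152.

-218 to -152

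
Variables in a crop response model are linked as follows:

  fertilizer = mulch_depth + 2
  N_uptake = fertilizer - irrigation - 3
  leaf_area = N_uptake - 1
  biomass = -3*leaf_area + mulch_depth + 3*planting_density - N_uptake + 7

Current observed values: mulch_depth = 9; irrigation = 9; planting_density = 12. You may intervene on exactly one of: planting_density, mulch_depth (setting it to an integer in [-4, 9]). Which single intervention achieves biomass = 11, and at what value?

set planting_density = -4

Intervening on planting_density: with other inputs at their observed values, biomass = 3*planting_density + 23. Solving for 11 gives planting_density = -4, within [-4, 9].
Intervening on mulch_depth: biomass = -3*mulch_depth + 86. Reaching 11 requires mulch_depth = 25, outside [-4, 9].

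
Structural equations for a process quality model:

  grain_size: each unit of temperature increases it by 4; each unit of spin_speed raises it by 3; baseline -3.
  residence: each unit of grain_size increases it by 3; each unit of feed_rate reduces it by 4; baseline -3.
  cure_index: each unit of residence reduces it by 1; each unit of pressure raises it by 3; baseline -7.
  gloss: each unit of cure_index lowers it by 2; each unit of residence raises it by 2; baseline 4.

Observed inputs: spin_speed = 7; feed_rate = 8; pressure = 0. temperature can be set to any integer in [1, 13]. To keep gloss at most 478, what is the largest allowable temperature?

Substituting into the grain_size equation gives grain_size = 4*temperature + 18.
So residence = 12*temperature + 19.
Substituting into the cure_index equation gives cure_index = -12*temperature - 26.
This gives gloss = 48*temperature + 94.
Require 48*temperature + 94 ≤ 478, so temperature ≤ 8.
The largest integer in [1, 13] satisfying this is 8.

temperature = 8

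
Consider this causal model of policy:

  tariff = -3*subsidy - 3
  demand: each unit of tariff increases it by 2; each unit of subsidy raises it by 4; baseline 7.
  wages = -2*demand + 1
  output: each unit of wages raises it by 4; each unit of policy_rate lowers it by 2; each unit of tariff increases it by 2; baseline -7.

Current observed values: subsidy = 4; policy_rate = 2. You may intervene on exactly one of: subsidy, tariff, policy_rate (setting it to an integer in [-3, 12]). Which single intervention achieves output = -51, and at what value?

Intervening on subsidy: with other inputs at their observed values, output = 10*subsidy - 21. Solving for -51 gives subsidy = -3, within [-3, 12].
Intervening on tariff: output = -14*tariff - 191. Reaching -51 requires tariff = -10, outside [-3, 12].
Intervening on policy_rate: output = -2*policy_rate + 23. Reaching -51 requires policy_rate = 37, outside [-3, 12].

set subsidy = -3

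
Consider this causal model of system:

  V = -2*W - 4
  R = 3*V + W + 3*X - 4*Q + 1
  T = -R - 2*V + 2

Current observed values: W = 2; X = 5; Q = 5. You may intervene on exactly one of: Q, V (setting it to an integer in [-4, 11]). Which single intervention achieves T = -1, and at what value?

Intervening on Q: T = 4*Q + 24. Reaching -1 requires Q = -25/4, not an integer.
Intervening on V: with other inputs at their observed values, T = -5*V + 4. Solving for -1 gives V = 1, within [-4, 11].

set V = 1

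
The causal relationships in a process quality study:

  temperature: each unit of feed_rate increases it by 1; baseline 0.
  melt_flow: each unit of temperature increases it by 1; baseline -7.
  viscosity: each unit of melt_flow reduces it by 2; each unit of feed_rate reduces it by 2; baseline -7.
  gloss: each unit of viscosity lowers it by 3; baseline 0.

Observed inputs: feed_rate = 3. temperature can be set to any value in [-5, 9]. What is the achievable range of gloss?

Intervening on temperature fixes its value directly, overriding its dependence on feed_rate.
Substituting into the viscosity equation gives viscosity = -2*temperature + 1.
Substituting into the gloss equation gives gloss = 6*temperature - 3.
Linear in temperature, so extremes are at the endpoints: temperature = -5 gives gloss = -33; temperature = 9 gives gloss = 51.

-33 to 51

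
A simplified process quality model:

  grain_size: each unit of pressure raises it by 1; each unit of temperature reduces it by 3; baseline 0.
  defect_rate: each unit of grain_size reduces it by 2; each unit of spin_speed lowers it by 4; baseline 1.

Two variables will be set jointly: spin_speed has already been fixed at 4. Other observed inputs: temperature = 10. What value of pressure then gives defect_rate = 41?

pressure = 2

With spin_speed held at 4:
Substituting into the grain_size equation gives grain_size = pressure - 30.
Substituting into the defect_rate equation gives defect_rate = -2*pressure + 45.
Solve -2*pressure + 45 = 41: pressure = (41 - 45) / -2 = 2.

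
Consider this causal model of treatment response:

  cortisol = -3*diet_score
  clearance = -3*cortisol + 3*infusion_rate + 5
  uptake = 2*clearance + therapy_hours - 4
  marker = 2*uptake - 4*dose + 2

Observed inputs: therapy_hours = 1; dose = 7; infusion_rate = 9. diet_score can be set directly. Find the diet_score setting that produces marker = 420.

Substituting into the clearance equation gives clearance = 9*diet_score + 32.
This gives uptake = 18*diet_score + 61.
marker becomes 36*diet_score + 96.
Solve 36*diet_score + 96 = 420: diet_score = (420 - 96) / 36 = 9.

diet_score = 9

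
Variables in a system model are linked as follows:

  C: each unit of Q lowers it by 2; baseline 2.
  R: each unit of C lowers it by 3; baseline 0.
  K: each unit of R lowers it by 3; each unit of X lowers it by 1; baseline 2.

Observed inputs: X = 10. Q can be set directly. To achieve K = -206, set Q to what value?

Q = 12

Substituting into the R equation gives R = 6*Q - 6.
So K = -18*Q + 10.
Solve -18*Q + 10 = -206: Q = (-206 - 10) / -18 = 12.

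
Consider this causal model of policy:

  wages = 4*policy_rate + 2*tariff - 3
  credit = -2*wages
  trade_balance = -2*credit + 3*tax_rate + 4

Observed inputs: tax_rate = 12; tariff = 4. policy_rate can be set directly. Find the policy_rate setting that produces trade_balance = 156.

policy_rate = 6

Substituting into the wages equation gives wages = 4*policy_rate + 5.
Substituting into the credit equation gives credit = -8*policy_rate - 10.
Substituting into the trade_balance equation gives trade_balance = 16*policy_rate + 60.
Solve 16*policy_rate + 60 = 156: policy_rate = (156 - 60) / 16 = 6.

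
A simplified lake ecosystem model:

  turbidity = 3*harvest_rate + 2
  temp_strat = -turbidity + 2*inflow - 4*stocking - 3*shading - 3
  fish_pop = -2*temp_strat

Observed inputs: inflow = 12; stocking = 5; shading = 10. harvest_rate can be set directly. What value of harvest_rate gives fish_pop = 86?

Substituting into the temp_strat equation gives temp_strat = -3*harvest_rate - 31.
So fish_pop = 6*harvest_rate + 62.
Solve 6*harvest_rate + 62 = 86: harvest_rate = (86 - 62) / 6 = 4.

harvest_rate = 4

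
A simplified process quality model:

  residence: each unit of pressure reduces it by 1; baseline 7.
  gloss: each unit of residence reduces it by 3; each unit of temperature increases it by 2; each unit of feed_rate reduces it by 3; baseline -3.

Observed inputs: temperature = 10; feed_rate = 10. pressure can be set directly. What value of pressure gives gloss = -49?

pressure = -5

Substituting into the gloss equation gives gloss = 3*pressure - 34.
Solve 3*pressure - 34 = -49: pressure = (-49 + 34) / 3 = -5.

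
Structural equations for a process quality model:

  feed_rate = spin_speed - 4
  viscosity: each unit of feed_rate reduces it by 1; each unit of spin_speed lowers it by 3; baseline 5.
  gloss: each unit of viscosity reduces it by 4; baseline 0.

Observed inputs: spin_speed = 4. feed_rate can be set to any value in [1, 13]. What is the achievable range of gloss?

32 to 80

Intervening on feed_rate fixes its value directly, overriding its dependence on spin_speed.
Substituting into the viscosity equation gives viscosity = -feed_rate - 7.
gloss becomes 4*feed_rate + 28.
Linear in feed_rate, so extremes are at the endpoints: feed_rate = 1 gives gloss = 32; feed_rate = 13 gives gloss = 80.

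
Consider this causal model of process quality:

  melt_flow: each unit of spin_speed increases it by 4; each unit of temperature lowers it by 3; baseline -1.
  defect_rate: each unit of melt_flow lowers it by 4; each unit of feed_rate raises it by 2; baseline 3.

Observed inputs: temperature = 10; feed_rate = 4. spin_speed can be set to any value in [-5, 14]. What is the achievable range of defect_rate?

Substituting into the melt_flow equation gives melt_flow = 4*spin_speed - 31.
This gives defect_rate = -16*spin_speed + 135.
Linear in spin_speed, so extremes are at the endpoints: spin_speed = -5 gives defect_rate = 215; spin_speed = 14 gives defect_rate = -89.

-89 to 215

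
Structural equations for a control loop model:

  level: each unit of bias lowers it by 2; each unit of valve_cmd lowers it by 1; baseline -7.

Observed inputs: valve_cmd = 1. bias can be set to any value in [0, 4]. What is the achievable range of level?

Substituting into the level equation gives level = -2*bias - 8.
Linear in bias, so extremes are at the endpoints: bias = 0 gives level = -8; bias = 4 gives level = -16.

-16 to -8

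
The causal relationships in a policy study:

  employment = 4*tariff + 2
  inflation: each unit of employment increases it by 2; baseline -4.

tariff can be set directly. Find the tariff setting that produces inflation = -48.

tariff = -6

Substituting into the inflation equation gives inflation = 8*tariff.
Solve 8*tariff = -48: tariff = -48 / 8 = -6.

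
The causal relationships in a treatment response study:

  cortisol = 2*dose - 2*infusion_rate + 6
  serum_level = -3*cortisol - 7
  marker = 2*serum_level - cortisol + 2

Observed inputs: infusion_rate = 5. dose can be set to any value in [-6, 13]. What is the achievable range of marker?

Substituting into the cortisol equation gives cortisol = 2*dose - 4.
This gives serum_level = -6*dose + 5.
Substituting into the marker equation gives marker = -14*dose + 16.
Linear in dose, so extremes are at the endpoints: dose = -6 gives marker = 100; dose = 13 gives marker = -166.

-166 to 100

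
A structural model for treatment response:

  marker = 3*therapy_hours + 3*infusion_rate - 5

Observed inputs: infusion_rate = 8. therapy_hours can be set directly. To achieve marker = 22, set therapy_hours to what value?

therapy_hours = 1

Substituting into the marker equation gives marker = 3*therapy_hours + 19.
Solve 3*therapy_hours + 19 = 22: therapy_hours = (22 - 19) / 3 = 1.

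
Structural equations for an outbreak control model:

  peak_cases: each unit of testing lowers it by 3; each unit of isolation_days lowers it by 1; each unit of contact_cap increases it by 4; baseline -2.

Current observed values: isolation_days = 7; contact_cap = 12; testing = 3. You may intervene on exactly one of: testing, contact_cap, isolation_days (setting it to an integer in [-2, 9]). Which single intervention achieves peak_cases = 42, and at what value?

set testing = -1

Intervening on testing: with other inputs at their observed values, peak_cases = -3*testing + 39. Solving for 42 gives testing = -1, within [-2, 9].
Intervening on contact_cap: peak_cases = 4*contact_cap - 18. Reaching 42 requires contact_cap = 15, outside [-2, 9].
Intervening on isolation_days: peak_cases = -isolation_days + 37. Reaching 42 requires isolation_days = -5, outside [-2, 9].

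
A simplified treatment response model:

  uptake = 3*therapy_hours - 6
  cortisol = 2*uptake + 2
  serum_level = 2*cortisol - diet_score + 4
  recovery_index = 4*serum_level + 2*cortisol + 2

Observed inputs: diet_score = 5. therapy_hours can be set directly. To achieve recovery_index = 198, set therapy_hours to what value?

Substituting into the cortisol equation gives cortisol = 6*therapy_hours - 10.
serum_level becomes 12*therapy_hours - 21.
Substituting into the recovery_index equation gives recovery_index = 60*therapy_hours - 102.
Solve 60*therapy_hours - 102 = 198: therapy_hours = (198 + 102) / 60 = 5.

therapy_hours = 5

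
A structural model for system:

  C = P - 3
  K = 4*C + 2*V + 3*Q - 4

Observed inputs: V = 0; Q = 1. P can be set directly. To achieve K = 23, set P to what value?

P = 9

Substituting into the K equation gives K = 4*P - 13.
Solve 4*P - 13 = 23: P = (23 + 13) / 4 = 9.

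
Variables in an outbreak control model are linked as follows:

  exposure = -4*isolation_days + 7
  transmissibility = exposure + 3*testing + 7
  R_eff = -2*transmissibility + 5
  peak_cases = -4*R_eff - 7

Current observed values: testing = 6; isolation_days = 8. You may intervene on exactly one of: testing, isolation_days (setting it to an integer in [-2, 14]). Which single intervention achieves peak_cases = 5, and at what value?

Intervening on testing: peak_cases = 24*testing - 171. Reaching 5 requires testing = 22/3, not an integer.
Intervening on isolation_days: with other inputs at their observed values, peak_cases = -32*isolation_days + 229. Solving for 5 gives isolation_days = 7, within [-2, 14].

set isolation_days = 7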